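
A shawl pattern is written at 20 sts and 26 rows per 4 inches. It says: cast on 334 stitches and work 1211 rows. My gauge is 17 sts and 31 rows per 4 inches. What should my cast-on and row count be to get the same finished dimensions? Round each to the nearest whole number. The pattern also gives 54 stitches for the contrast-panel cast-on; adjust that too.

Stitches: 334 × 17/20 = 283.90 → 284.
Rows: 1211 × 31/26 = 1443.88 → 1444.
contrast-panel cast-on: 54 × 17/20 = 45.90 → 46.

Cast on 284 stitches; work 1444 rows; contrast-panel cast-on 46 stitches.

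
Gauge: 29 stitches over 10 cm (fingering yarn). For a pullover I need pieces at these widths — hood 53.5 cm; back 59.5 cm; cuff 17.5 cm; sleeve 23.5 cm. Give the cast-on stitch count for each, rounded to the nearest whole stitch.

Rate = 29/10 = 2.9 sts per cm.
hood: 53.5 × 2.9 = 155.15 → 155.
back: 59.5 × 2.9 = 172.55 → 173.
cuff: 17.5 × 2.9 = 50.75 → 51.
sleeve: 23.5 × 2.9 = 68.15 → 68.

hood 155; back 173; cuff 51; sleeve 68.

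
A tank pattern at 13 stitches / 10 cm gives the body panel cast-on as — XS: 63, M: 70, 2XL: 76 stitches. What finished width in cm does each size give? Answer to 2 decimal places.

13/10 = 1.3 sts per cm.
XS: 63 / 1.3 = 48.462 → 48.46 cm.
M: 70 / 1.3 = 53.846 → 53.85 cm.
2XL: 76 / 1.3 = 58.462 → 58.46 cm.

XS 48.46 cm; M 53.85 cm; 2XL 58.46 cm.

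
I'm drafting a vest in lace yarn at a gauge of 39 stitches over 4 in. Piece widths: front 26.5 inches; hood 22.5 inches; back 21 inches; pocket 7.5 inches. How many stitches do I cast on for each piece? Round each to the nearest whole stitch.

Rate = 39/4 = 9.75 sts per in.
front: 26.5 × 9.75 = 258.38 → 258.
hood: 22.5 × 9.75 = 219.38 → 219.
back: 21 × 9.75 = 204.75 → 205.
pocket: 7.5 × 9.75 = 73.12 → 73.

front 258; hood 219; back 205; pocket 73.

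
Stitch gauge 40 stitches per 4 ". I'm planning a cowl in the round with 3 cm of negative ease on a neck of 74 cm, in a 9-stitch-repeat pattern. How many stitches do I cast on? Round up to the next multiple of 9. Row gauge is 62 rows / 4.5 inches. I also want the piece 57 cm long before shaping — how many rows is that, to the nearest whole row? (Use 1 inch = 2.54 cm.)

Cast on 288 stitches; work 309 rows.

Finished = 74 − 3 = 71 cm.
71 cm × 1/2.54 = 27.95 inches.
40/4 = 10 sts per in; 27.95 × 10 = 279.53 sts.
Next multiple of 9 → 288.
57 cm = 22.44 inches; × 13.778 = 309.19 → 309 rows.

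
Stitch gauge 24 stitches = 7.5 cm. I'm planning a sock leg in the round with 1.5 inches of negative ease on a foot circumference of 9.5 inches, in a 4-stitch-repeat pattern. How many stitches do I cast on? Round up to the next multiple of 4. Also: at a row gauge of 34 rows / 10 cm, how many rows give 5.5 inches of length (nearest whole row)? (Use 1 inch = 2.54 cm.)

Finished = 9.5 − 1.5 = 8 inches.
8 inches × 2.54 = 20.32 cm.
24/7.5 = 3.2 sts per cm; 20.32 × 3.2 = 65.02 sts.
Next multiple of 4 → 68.
5.5 inches = 13.97 cm; × 3.4 = 47.50 → 47 rows.

Cast on 68 stitches; work 47 rows.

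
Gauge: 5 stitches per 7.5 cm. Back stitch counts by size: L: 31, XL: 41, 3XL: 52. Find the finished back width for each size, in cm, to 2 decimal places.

5/7.5 = 0.667 sts per cm.
L: 31 / 0.667 = 46.500 → 46.50 cm.
XL: 41 / 0.667 = 61.500 → 61.50 cm.
3XL: 52 / 0.667 = 78.000 → 78.00 cm.

L 46.50 cm; XL 61.50 cm; 3XL 78.00 cm.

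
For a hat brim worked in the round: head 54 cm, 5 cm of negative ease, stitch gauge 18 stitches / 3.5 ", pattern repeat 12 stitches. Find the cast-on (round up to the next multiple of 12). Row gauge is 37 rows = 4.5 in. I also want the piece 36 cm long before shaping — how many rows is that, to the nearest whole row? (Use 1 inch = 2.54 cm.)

Finished = 54 − 5 = 49 cm.
49 cm × 1/2.54 = 19.29 inches.
18/3.5 = 5.143 sts per in; 19.29 × 5.143 = 99.21 sts.
Next multiple of 12 → 108.
36 cm = 14.17 inches; × 8.222 = 116.54 → 117 rows.

Cast on 108 stitches; work 117 rows.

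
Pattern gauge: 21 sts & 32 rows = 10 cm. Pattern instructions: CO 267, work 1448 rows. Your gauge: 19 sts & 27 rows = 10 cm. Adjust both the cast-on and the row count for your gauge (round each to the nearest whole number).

Cast on 242 stitches; work 1222 rows.

Stitches: 267 × 19/21 = 241.57 → 242.
Rows: 1448 × 27/32 = 1221.75 → 1222.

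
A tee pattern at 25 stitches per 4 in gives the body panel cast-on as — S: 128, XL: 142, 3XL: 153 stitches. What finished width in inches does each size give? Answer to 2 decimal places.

S 20.48 inches; XL 22.72 inches; 3XL 24.48 inches.

25/4 = 6.25 sts per in.
S: 128 / 6.25 = 20.480 → 20.48 in.
XL: 142 / 6.25 = 22.720 → 22.72 in.
3XL: 153 / 6.25 = 24.480 → 24.48 in.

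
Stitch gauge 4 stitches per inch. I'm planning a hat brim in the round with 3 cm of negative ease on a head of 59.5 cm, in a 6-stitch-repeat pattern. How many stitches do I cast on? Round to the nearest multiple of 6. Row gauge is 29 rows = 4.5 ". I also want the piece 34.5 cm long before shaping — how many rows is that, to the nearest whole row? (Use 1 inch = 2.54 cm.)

Cast on 90 stitches; work 88 rows.

Finished = 59.5 − 3 = 56.5 cm.
56.5 cm × 1/2.54 = 22.24 inches.
4/1 = 4 sts per in; 22.24 × 4 = 88.98 sts.
Nearest multiple of 6 → 90.
34.5 cm = 13.58 inches; × 6.444 = 87.53 → 88 rows.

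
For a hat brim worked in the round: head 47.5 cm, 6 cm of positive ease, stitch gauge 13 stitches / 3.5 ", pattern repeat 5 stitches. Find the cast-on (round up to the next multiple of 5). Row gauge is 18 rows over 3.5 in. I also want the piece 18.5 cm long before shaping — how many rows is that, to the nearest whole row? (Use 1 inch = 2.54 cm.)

Cast on 80 stitches; work 37 rows.

Finished = 47.5 + 6 = 53.5 cm.
53.5 cm × 1/2.54 = 21.06 inches.
13/3.5 = 3.714 sts per in; 21.06 × 3.714 = 78.23 sts.
Next multiple of 5 → 80.
18.5 cm = 7.28 inches; × 5.143 = 37.46 → 37 rows.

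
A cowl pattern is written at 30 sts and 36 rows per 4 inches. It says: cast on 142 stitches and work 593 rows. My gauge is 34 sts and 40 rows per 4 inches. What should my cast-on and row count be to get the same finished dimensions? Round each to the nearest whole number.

Stitches: 142 × 34/30 = 160.93 → 161.
Rows: 593 × 40/36 = 658.89 → 659.

Cast on 161 stitches; work 659 rows.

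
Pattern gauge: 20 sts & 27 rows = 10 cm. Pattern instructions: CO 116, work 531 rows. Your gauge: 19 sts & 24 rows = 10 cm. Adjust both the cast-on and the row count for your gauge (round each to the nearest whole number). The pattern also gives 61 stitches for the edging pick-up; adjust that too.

Stitches: 116 × 19/20 = 110.20 → 110.
Rows: 531 × 24/27 = 472.00 → 472.
edging pick-up: 61 × 19/20 = 57.95 → 58.

Cast on 110 stitches; work 472 rows; edging pick-up 58 stitches.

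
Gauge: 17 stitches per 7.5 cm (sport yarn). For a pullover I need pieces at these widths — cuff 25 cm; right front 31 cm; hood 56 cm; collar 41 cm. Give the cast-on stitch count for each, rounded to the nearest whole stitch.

Rate = 17/7.5 = 2.267 sts per cm.
cuff: 25 × 2.267 = 56.67 → 57.
right front: 31 × 2.267 = 70.27 → 70.
hood: 56 × 2.267 = 126.93 → 127.
collar: 41 × 2.267 = 92.93 → 93.

cuff 57; right front 70; hood 127; collar 93.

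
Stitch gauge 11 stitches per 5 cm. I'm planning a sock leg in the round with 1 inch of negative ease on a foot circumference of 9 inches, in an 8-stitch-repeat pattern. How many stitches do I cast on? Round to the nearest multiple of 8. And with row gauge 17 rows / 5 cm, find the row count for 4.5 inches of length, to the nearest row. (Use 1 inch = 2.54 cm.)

Cast on 48 stitches; work 39 rows.

Finished = 9 − 1 = 8 inches.
8 inches × 2.54 = 20.32 cm.
11/5 = 2.2 sts per cm; 20.32 × 2.2 = 44.70 sts.
Nearest multiple of 8 → 48.
4.5 inches = 11.43 cm; × 3.4 = 38.86 → 39 rows.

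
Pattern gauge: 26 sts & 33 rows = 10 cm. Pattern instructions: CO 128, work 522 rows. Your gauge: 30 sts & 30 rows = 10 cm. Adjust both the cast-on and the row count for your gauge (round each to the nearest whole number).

Stitches: 128 × 30/26 = 147.69 → 148.
Rows: 522 × 30/33 = 474.55 → 475.

Cast on 148 stitches; work 475 rows.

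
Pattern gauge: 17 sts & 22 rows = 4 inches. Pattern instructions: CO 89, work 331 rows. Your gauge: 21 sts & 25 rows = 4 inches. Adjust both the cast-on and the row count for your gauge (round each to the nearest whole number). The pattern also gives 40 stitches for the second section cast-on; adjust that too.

Cast on 110 stitches; work 376 rows; second section cast-on 49 stitches.

Stitches: 89 × 21/17 = 109.94 → 110.
Rows: 331 × 25/22 = 376.14 → 376.
second section cast-on: 40 × 21/17 = 49.41 → 49.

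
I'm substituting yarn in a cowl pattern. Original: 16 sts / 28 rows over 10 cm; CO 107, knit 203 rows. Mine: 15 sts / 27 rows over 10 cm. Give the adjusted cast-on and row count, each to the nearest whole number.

Cast on 100 stitches; work 196 rows.

Stitches: 107 × 15/16 = 100.31 → 100.
Rows: 203 × 27/28 = 195.75 → 196.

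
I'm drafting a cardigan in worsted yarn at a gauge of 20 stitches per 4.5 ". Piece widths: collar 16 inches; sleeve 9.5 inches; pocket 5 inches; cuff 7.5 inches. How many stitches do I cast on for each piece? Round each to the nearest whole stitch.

Rate = 20/4.5 = 4.444 sts per in.
collar: 16 × 4.444 = 71.11 → 71.
sleeve: 9.5 × 4.444 = 42.22 → 42.
pocket: 5 × 4.444 = 22.22 → 22.
cuff: 7.5 × 4.444 = 33.33 → 33.

collar 71; sleeve 42; pocket 22; cuff 33.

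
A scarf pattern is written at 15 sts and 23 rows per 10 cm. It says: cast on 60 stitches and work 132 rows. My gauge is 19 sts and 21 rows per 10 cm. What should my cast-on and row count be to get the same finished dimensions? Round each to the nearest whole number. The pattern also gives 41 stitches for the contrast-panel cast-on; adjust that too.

Stitches: 60 × 19/15 = 76.00 → 76.
Rows: 132 × 21/23 = 120.52 → 121.
contrast-panel cast-on: 41 × 19/15 = 51.93 → 52.

Cast on 76 stitches; work 121 rows; contrast-panel cast-on 52 stitches.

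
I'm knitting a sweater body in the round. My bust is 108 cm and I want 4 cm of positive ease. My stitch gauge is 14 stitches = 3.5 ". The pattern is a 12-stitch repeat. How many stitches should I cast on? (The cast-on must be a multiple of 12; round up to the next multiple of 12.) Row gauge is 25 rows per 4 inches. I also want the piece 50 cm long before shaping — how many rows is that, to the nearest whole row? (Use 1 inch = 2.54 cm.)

Finished = 108 + 4 = 112 cm.
112 cm × 1/2.54 = 44.09 inches.
14/3.5 = 4 sts per in; 44.09 × 4 = 176.38 sts.
Next multiple of 12 → 180.
50 cm = 19.69 inches; × 6.25 = 123.03 → 123 rows.

Cast on 180 stitches; work 123 rows.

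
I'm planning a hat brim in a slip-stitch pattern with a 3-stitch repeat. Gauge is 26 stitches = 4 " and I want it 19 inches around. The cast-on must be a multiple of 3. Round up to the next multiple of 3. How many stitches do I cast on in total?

126 stitches.

26 / 4 = 6.5 sts per inch.
19 × 6.5 = 123.50 sts.
Next multiple of 3: 126.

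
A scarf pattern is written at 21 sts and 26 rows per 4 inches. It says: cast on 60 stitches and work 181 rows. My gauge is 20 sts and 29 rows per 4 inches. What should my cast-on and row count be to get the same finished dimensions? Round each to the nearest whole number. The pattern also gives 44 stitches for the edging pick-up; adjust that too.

Cast on 57 stitches; work 202 rows; edging pick-up 42 stitches.

Stitches: 60 × 20/21 = 57.14 → 57.
Rows: 181 × 29/26 = 201.88 → 202.
edging pick-up: 44 × 20/21 = 41.90 → 42.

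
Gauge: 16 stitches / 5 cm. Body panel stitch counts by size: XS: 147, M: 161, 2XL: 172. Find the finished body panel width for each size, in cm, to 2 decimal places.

16/5 = 3.2 sts per cm.
XS: 147 / 3.2 = 45.938 → 45.94 cm.
M: 161 / 3.2 = 50.312 → 50.31 cm.
2XL: 172 / 3.2 = 53.750 → 53.75 cm.

XS 45.94 cm; M 50.31 cm; 2XL 53.75 cm.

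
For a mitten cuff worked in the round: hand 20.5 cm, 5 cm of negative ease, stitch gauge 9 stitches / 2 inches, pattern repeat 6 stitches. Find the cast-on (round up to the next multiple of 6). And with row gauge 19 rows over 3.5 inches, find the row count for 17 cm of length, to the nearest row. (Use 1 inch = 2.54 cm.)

Finished = 20.5 − 5 = 15.5 cm.
15.5 cm × 1/2.54 = 6.10 inches.
9/2 = 4.5 sts per in; 6.10 × 4.5 = 27.46 sts.
Next multiple of 6 → 30.
17 cm = 6.69 inches; × 5.429 = 36.33 → 36 rows.

Cast on 30 stitches; work 36 rows.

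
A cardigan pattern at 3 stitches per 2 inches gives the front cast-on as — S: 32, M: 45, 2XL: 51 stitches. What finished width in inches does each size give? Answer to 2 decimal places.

S 21.33 inches; M 30.00 inches; 2XL 34.00 inches.

3/2 = 1.5 sts per in.
S: 32 / 1.5 = 21.333 → 21.33 in.
M: 45 / 1.5 = 30.000 → 30.00 in.
2XL: 51 / 1.5 = 34.000 → 34.00 in.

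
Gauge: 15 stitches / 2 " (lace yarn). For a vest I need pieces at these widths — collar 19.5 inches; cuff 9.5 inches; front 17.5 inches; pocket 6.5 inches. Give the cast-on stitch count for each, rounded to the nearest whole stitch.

Rate = 15/2 = 7.5 sts per in.
collar: 19.5 × 7.5 = 146.25 → 146.
cuff: 9.5 × 7.5 = 71.25 → 71.
front: 17.5 × 7.5 = 131.25 → 131.
pocket: 6.5 × 7.5 = 48.75 → 49.

collar 146; cuff 71; front 131; pocket 49.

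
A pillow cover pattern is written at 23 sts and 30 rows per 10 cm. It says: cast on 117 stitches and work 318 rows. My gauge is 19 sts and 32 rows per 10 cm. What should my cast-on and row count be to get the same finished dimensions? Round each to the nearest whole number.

Cast on 97 stitches; work 339 rows.

Stitches: 117 × 19/23 = 96.65 → 97.
Rows: 318 × 32/30 = 339.20 → 339.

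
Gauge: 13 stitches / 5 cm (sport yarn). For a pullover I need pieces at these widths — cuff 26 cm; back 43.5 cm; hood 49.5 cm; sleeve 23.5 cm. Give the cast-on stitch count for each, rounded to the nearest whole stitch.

Rate = 13/5 = 2.6 sts per cm.
cuff: 26 × 2.6 = 67.60 → 68.
back: 43.5 × 2.6 = 113.10 → 113.
hood: 49.5 × 2.6 = 128.70 → 129.
sleeve: 23.5 × 2.6 = 61.10 → 61.

cuff 68; back 113; hood 129; sleeve 61.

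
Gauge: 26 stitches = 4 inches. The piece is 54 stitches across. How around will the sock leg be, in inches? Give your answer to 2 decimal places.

26 stitches / 4 inch = 6.5 stitches per inch.
54 / 6.5 = 8.308 inches.

8.31 inches.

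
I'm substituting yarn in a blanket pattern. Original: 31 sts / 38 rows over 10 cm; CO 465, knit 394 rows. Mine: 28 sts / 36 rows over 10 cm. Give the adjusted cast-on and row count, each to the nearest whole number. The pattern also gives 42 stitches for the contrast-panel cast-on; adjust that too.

Stitches: 465 × 28/31 = 420.00 → 420.
Rows: 394 × 36/38 = 373.26 → 373.
contrast-panel cast-on: 42 × 28/31 = 37.94 → 38.

Cast on 420 stitches; work 373 rows; contrast-panel cast-on 38 stitches.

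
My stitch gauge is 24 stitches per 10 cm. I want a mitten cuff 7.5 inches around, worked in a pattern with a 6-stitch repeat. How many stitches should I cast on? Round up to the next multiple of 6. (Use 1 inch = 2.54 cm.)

7.5 in = 7.5 × 2.54 = 19.05 cm.
24 / 10 = 2.4 sts/cm.
19.05 × 2.4 = 45.72 sts.
→ 48.

CO 48 sts.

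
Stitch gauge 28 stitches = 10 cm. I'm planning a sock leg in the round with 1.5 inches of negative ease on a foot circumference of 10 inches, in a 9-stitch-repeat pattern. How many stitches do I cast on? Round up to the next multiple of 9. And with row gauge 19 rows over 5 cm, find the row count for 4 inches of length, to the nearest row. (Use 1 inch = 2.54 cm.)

Finished = 10 − 1.5 = 8.5 inches.
8.5 inches × 2.54 = 21.59 cm.
28/10 = 2.8 sts per cm; 21.59 × 2.8 = 60.45 sts.
Next multiple of 9 → 63.
4 inches = 10.16 cm; × 3.8 = 38.61 → 39 rows.

Cast on 63 stitches; work 39 rows.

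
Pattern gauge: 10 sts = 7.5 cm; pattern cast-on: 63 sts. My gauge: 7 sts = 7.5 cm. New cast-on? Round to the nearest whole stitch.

44 stitches.

Scale factor = 7 / 10 = 0.700.
63 × 7 / 10 = 44.10 sts.
→ 44 sts.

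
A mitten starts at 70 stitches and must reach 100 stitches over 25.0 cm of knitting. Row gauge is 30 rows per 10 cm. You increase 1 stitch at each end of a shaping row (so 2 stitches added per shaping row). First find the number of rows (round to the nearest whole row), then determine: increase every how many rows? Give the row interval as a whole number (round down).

Rows = 25.0 × 3 = 75.0 → 75 rows.
Stitches to add: 30 → 15 shaping rows (at 2 st each).
75 / 15 = 5.00 → every 5 rows.

Increase every 5th row.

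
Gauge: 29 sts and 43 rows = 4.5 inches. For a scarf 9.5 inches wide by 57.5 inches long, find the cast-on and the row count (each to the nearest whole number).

Cast on 61 stitches and work 549 rows.

Stitch gauge = 29/4.5 = 6.444 sts/in; 9.5 × 6.444 = 61.22 → 61 sts.
Row gauge = 43/4.5 = 9.556 rows/in; 57.5 × 9.556 = 549.44 → 549 rows.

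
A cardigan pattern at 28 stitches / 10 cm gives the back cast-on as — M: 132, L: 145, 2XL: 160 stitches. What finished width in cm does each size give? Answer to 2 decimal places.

28/10 = 2.8 sts per cm.
M: 132 / 2.8 = 47.143 → 47.14 cm.
L: 145 / 2.8 = 51.786 → 51.79 cm.
2XL: 160 / 2.8 = 57.143 → 57.14 cm.

M 47.14 cm; L 51.79 cm; 2XL 57.14 cm.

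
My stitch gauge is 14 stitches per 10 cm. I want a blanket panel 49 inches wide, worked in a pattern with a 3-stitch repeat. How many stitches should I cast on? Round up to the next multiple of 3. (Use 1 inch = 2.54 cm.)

49 in = 49 × 2.54 = 124.46 cm.
14 / 10 = 1.4 sts/cm.
124.46 × 1.4 = 174.24 sts.
→ 177.

Cast on 177 stitches.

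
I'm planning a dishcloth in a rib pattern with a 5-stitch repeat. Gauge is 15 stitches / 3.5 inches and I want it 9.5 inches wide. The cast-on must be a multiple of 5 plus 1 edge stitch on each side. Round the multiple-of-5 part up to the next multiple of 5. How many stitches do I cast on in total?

Cast on 42 stitches.

15 / 3.5 = 4.286 sts per inch.
9.5 × 4.286 = 40.71 sts.
Less 2 edge sts → 38.71 for the repeat.
Next multiple of 5: 40.
Add back 2 edge sts → 42.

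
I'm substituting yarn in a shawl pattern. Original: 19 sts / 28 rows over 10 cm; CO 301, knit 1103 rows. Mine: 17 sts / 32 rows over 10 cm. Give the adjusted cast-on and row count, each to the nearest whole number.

Cast on 269 stitches; work 1261 rows.

Stitches: 301 × 17/19 = 269.32 → 269.
Rows: 1103 × 32/28 = 1260.57 → 1261.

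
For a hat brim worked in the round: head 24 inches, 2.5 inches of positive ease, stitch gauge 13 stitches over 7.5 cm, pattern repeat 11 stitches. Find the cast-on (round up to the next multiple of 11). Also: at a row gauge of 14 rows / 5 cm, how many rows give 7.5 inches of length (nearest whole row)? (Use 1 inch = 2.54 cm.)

Finished = 24 + 2.5 = 26.5 inches.
26.5 inches × 2.54 = 67.31 cm.
13/7.5 = 1.733 sts per cm; 67.31 × 1.733 = 116.67 sts.
Next multiple of 11 → 121.
7.5 inches = 19.05 cm; × 2.8 = 53.34 → 53 rows.

Cast on 121 stitches; work 53 rows.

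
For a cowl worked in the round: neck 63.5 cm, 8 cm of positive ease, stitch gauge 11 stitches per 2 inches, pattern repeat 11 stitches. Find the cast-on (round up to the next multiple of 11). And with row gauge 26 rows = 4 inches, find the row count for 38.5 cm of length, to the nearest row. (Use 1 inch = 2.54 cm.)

Cast on 165 stitches; work 99 rows.

Finished = 63.5 + 8 = 71.5 cm.
71.5 cm × 1/2.54 = 28.15 inches.
11/2 = 5.5 sts per in; 28.15 × 5.5 = 154.82 sts.
Next multiple of 11 → 165.
38.5 cm = 15.16 inches; × 6.5 = 98.52 → 99 rows.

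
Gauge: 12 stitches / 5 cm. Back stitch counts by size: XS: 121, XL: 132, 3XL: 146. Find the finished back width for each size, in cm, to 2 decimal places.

XS 50.42 cm; XL 55.00 cm; 3XL 60.83 cm.

12/5 = 2.4 sts per cm.
XS: 121 / 2.4 = 50.417 → 50.42 cm.
XL: 132 / 2.4 = 55.000 → 55.00 cm.
3XL: 146 / 2.4 = 60.833 → 60.83 cm.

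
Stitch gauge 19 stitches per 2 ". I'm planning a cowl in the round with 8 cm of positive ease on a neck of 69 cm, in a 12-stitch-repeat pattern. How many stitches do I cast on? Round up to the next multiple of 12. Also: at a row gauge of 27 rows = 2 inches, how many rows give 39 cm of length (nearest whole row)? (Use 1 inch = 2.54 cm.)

Cast on 288 stitches; work 207 rows.

Finished = 69 + 8 = 77 cm.
77 cm × 1/2.54 = 30.31 inches.
19/2 = 9.5 sts per in; 30.31 × 9.5 = 287.99 sts.
Next multiple of 12 → 288.
39 cm = 15.35 inches; × 13.5 = 207.28 → 207 rows.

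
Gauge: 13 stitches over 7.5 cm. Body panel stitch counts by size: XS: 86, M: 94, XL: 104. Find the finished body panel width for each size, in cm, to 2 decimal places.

XS 49.62 cm; M 54.23 cm; XL 60.00 cm.

13/7.5 = 1.733 sts per cm.
XS: 86 / 1.733 = 49.615 → 49.62 cm.
M: 94 / 1.733 = 54.231 → 54.23 cm.
XL: 104 / 1.733 = 60.000 → 60.00 cm.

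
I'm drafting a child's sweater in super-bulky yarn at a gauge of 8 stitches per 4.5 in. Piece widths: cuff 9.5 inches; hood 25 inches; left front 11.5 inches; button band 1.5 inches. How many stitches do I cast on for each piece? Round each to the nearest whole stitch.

Rate = 8/4.5 = 1.778 sts per in.
cuff: 9.5 × 1.778 = 16.89 → 17.
hood: 25 × 1.778 = 44.44 → 44.
left front: 11.5 × 1.778 = 20.44 → 20.
button band: 1.5 × 1.778 = 2.67 → 3.

cuff 17; hood 44; left front 20; button band 3.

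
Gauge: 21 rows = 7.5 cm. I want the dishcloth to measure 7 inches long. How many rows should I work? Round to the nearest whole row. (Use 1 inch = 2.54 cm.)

7 in = 17.78 cm.
21 rows / 7.5 cm = 2.8 rows per cm.
17.78 × 2.8 = 49.78 rows.
Round to nearest → 50.

Knit 50 rows.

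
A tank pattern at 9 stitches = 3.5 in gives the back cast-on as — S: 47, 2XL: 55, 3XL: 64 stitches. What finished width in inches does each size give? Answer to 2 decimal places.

9/3.5 = 2.571 sts per in.
S: 47 / 2.571 = 18.278 → 18.28 in.
2XL: 55 / 2.571 = 21.389 → 21.39 in.
3XL: 64 / 2.571 = 24.889 → 24.89 in.

S 18.28 inches; 2XL 21.39 inches; 3XL 24.89 inches.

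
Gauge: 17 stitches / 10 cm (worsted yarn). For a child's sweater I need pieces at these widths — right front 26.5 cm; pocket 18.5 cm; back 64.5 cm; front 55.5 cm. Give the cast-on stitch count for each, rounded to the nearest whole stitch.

Rate = 17/10 = 1.7 sts per cm.
right front: 26.5 × 1.7 = 45.05 → 45.
pocket: 18.5 × 1.7 = 31.45 → 31.
back: 64.5 × 1.7 = 109.65 → 110.
front: 55.5 × 1.7 = 94.35 → 94.

right front 45; pocket 31; back 110; front 94.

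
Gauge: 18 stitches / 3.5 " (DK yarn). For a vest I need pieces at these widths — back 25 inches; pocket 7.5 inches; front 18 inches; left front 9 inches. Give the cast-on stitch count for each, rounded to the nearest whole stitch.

Rate = 18/3.5 = 5.143 sts per in.
back: 25 × 5.143 = 128.57 → 129.
pocket: 7.5 × 5.143 = 38.57 → 39.
front: 18 × 5.143 = 92.57 → 93.
left front: 9 × 5.143 = 46.29 → 46.

back 129; pocket 39; front 93; left front 46.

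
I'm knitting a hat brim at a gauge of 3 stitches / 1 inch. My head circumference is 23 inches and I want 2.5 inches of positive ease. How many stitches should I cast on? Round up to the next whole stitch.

Cast on 77 stitches.

Finished = 23 + 2.5 = 25.5 in.
3 / 1 = 3 sts per inch.
25.50 × 3 = 76.50 sts.
→ 77 sts.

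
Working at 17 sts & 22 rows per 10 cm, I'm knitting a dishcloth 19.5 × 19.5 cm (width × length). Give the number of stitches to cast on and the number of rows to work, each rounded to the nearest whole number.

Cast on 33 stitches and work 43 rows.

Stitch gauge = 17/10 = 1.7 sts/cm; 19.5 × 1.7 = 33.15 → 33 sts.
Row gauge = 22/10 = 2.2 rows/cm; 19.5 × 2.2 = 42.90 → 43 rows.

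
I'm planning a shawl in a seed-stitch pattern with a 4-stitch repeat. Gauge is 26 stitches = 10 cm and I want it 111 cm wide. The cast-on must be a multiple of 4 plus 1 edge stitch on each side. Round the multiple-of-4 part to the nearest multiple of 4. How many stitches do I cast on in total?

26 / 10 = 2.6 sts per cm.
111 × 2.6 = 288.60 sts.
Less 2 edge sts → 286.60 for the repeat.
Nearest multiple of 4: 288.
Add back 2 edge sts → 290.

CO 290 sts.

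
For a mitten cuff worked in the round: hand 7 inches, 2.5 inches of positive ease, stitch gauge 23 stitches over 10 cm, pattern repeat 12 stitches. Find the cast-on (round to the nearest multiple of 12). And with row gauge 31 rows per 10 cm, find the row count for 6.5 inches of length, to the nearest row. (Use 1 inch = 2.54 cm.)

Cast on 60 stitches; work 51 rows.

Finished = 7 + 2.5 = 9.5 inches.
9.5 inches × 2.54 = 24.13 cm.
23/10 = 2.3 sts per cm; 24.13 × 2.3 = 55.50 sts.
Nearest multiple of 12 → 60.
6.5 inches = 16.51 cm; × 3.1 = 51.18 → 51 rows.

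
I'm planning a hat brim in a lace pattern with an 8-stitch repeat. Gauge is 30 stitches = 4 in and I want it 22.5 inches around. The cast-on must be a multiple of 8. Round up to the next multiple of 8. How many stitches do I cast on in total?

CO 176 sts.

30 / 4 = 7.5 sts per inch.
22.5 × 7.5 = 168.75 sts.
Next multiple of 8: 176.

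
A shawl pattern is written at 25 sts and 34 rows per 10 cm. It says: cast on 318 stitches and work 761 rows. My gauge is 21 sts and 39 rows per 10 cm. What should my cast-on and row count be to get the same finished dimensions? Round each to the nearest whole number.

Stitches: 318 × 21/25 = 267.12 → 267.
Rows: 761 × 39/34 = 872.91 → 873.

Cast on 267 stitches; work 873 rows.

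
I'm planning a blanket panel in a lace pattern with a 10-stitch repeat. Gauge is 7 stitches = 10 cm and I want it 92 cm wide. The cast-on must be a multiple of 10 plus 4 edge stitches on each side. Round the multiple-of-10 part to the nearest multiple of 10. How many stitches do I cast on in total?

68 stitches.

7 / 10 = 0.7 sts per cm.
92 × 0.7 = 64.40 sts.
Less 8 edge sts → 56.40 for the repeat.
Nearest multiple of 10: 60.
Add back 8 edge sts → 68.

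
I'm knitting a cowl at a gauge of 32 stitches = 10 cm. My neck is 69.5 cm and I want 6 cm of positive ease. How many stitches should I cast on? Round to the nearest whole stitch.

CO 242 sts.

Finished = 69.5 + 6 = 75.5 cm.
32 / 10 = 3.2 sts per cm.
75.50 × 3.2 = 241.60 sts.
→ 242 sts.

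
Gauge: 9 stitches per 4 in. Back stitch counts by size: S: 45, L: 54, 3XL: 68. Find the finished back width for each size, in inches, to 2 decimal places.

S 20.00 inches; L 24.00 inches; 3XL 30.22 inches.

9/4 = 2.25 sts per in.
S: 45 / 2.25 = 20.000 → 20.00 in.
L: 54 / 2.25 = 24.000 → 24.00 in.
3XL: 68 / 2.25 = 30.222 → 30.22 in.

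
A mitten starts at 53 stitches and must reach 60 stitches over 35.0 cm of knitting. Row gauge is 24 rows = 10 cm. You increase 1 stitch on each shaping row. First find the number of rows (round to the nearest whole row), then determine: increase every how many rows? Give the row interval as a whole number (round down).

Rows = 35.0 × 2.4 = 84.0 → 84 rows.
Stitches to add: 7 → 7 shaping rows (at 1 st each).
84 / 7 = 12.00 → every 12 rows.

Increase every 12th row.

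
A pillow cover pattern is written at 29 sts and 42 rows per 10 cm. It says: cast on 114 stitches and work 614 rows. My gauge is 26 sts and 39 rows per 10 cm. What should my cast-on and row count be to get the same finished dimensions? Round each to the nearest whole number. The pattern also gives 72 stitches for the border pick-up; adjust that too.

Stitches: 114 × 26/29 = 102.21 → 102.
Rows: 614 × 39/42 = 570.14 → 570.
border pick-up: 72 × 26/29 = 64.55 → 65.

Cast on 102 stitches; work 570 rows; border pick-up 65 stitches.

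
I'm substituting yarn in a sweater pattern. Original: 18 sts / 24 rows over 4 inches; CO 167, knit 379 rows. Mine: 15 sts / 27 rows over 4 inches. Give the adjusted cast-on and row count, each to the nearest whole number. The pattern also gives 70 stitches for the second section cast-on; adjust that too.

Stitches: 167 × 15/18 = 139.17 → 139.
Rows: 379 × 27/24 = 426.38 → 426.
second section cast-on: 70 × 15/18 = 58.33 → 58.

Cast on 139 stitches; work 426 rows; second section cast-on 58 stitches.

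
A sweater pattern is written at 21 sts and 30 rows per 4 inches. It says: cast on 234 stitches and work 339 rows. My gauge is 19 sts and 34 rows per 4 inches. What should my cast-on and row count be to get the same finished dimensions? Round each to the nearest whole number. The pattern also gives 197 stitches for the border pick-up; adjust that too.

Stitches: 234 × 19/21 = 211.71 → 212.
Rows: 339 × 34/30 = 384.20 → 384.
border pick-up: 197 × 19/21 = 178.24 → 178.

Cast on 212 stitches; work 384 rows; border pick-up 178 stitches.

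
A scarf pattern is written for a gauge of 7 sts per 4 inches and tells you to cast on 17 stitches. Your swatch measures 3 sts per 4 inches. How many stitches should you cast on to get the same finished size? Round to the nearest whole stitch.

CO 7 sts.

Scale factor = 3 / 7 = 0.429.
17 × 3 / 7 = 7.29 sts.
→ 7 sts.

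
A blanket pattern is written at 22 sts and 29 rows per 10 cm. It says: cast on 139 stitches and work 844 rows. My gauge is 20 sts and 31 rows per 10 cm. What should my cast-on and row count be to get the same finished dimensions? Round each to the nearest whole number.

Stitches: 139 × 20/22 = 126.36 → 126.
Rows: 844 × 31/29 = 902.21 → 902.

Cast on 126 stitches; work 902 rows.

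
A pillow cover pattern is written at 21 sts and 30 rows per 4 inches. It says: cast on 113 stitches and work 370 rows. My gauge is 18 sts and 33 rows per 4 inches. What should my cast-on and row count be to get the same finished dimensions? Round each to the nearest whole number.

Cast on 97 stitches; work 407 rows.

Stitches: 113 × 18/21 = 96.86 → 97.
Rows: 370 × 33/30 = 407.00 → 407.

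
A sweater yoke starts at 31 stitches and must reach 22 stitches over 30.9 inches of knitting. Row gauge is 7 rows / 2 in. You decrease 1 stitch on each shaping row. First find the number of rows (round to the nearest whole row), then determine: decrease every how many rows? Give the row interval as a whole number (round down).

Rows = 30.9 × 3.5 = 108.1 → 108 rows.
Stitches to remove: 9 → 9 shaping rows (at 1 st each).
108 / 9 = 12.00 → every 12 rows.

Decrease every 12th row.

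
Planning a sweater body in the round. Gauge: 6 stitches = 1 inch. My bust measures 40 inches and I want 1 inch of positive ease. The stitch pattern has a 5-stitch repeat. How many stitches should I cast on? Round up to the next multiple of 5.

Finished = 40 + 1 = 41 inches.
6 / 1 = 6 sts/in.
41 × 6 = 246.00 sts.
Next multiple of 5: 250.

250 stitches.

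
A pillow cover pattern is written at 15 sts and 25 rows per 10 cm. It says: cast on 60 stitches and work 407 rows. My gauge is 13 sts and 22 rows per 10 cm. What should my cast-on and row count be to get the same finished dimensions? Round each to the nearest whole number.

Stitches: 60 × 13/15 = 52.00 → 52.
Rows: 407 × 22/25 = 358.16 → 358.

Cast on 52 stitches; work 358 rows.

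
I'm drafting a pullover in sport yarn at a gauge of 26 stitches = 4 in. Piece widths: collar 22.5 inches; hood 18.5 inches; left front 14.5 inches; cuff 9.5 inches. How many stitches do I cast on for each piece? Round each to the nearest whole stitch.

Rate = 26/4 = 6.5 sts per in.
collar: 22.5 × 6.5 = 146.25 → 146.
hood: 18.5 × 6.5 = 120.25 → 120.
left front: 14.5 × 6.5 = 94.25 → 94.
cuff: 9.5 × 6.5 = 61.75 → 62.

collar 146; hood 120; left front 94; cuff 62.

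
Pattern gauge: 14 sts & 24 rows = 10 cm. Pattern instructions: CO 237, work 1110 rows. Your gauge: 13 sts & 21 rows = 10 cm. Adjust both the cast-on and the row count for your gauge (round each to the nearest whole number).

Stitches: 237 × 13/14 = 220.07 → 220.
Rows: 1110 × 21/24 = 971.25 → 971.

Cast on 220 stitches; work 971 rows.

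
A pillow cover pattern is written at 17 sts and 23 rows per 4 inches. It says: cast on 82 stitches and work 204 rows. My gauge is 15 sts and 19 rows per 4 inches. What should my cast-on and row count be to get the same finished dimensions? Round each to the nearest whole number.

Stitches: 82 × 15/17 = 72.35 → 72.
Rows: 204 × 19/23 = 168.52 → 169.

Cast on 72 stitches; work 169 rows.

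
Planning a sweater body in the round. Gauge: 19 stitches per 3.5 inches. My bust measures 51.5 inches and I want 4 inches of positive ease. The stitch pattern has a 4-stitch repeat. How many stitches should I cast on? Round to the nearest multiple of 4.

Finished = 51.5 + 4 = 55.5 inches.
19 / 3.5 = 5.429 sts/in.
55.5 × 5.429 = 301.29 sts.
Nearest multiple of 4: 300.

CO 300 sts.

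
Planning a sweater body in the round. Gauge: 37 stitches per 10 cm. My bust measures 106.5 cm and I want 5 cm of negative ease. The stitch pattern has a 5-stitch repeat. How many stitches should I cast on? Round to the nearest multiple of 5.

Finished = 106.5 − 5 = 101.5 cm.
37 / 10 = 3.7 sts/cm.
101.5 × 3.7 = 375.55 sts.
Nearest multiple of 5: 375.

CO 375 sts.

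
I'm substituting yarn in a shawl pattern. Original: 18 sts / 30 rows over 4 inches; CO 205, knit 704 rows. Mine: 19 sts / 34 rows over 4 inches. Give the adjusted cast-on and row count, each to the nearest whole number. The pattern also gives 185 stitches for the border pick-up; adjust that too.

Cast on 216 stitches; work 798 rows; border pick-up 195 stitches.

Stitches: 205 × 19/18 = 216.39 → 216.
Rows: 704 × 34/30 = 797.87 → 798.
border pick-up: 185 × 19/18 = 195.28 → 195.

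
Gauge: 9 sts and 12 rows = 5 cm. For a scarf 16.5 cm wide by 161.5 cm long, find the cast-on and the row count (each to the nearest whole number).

Cast on 30 stitches and work 388 rows.

Stitch gauge = 9/5 = 1.8 sts/cm; 16.5 × 1.8 = 29.70 → 30 sts.
Row gauge = 12/5 = 2.4 rows/cm; 161.5 × 2.4 = 387.60 → 388 rows.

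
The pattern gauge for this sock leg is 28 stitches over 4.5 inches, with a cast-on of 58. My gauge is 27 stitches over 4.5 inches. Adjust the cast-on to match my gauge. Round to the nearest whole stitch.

Cast on 56 stitches.

Scale factor = 27 / 28 = 0.964.
58 × 27 / 28 = 55.93 sts.
→ 56 sts.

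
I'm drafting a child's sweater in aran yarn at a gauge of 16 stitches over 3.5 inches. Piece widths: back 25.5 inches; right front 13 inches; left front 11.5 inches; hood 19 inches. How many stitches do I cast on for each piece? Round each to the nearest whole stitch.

Rate = 16/3.5 = 4.571 sts per in.
back: 25.5 × 4.571 = 116.57 → 117.
right front: 13 × 4.571 = 59.43 → 59.
left front: 11.5 × 4.571 = 52.57 → 53.
hood: 19 × 4.571 = 86.86 → 87.

back 117; right front 59; left front 53; hood 87.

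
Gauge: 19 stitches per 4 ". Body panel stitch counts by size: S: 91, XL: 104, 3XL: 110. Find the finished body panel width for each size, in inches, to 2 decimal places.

19/4 = 4.75 sts per in.
S: 91 / 4.75 = 19.158 → 19.16 in.
XL: 104 / 4.75 = 21.895 → 21.89 in.
3XL: 110 / 4.75 = 23.158 → 23.16 in.

S 19.16 inches; XL 21.89 inches; 3XL 23.16 inches.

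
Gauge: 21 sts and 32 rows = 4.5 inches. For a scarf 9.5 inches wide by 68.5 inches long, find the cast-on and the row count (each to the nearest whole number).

Cast on 44 stitches and work 487 rows.

Stitch gauge = 21/4.5 = 4.667 sts/in; 9.5 × 4.667 = 44.33 → 44 sts.
Row gauge = 32/4.5 = 7.111 rows/in; 68.5 × 7.111 = 487.11 → 487 rows.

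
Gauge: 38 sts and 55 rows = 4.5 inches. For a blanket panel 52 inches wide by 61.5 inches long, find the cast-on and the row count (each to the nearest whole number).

Cast on 439 stitches and work 752 rows.

Stitch gauge = 38/4.5 = 8.444 sts/in; 52 × 8.444 = 439.11 → 439 sts.
Row gauge = 55/4.5 = 12.222 rows/in; 61.5 × 12.222 = 751.67 → 752 rows.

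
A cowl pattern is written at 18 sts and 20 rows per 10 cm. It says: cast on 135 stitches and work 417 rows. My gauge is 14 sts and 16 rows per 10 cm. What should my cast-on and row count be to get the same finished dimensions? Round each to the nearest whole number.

Stitches: 135 × 14/18 = 105.00 → 105.
Rows: 417 × 16/20 = 333.60 → 334.

Cast on 105 stitches; work 334 rows.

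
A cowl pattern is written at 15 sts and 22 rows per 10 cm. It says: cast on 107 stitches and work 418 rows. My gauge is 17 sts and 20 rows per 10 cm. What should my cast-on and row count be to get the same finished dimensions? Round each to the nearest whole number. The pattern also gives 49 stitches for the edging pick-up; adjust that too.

Cast on 121 stitches; work 380 rows; edging pick-up 56 stitches.

Stitches: 107 × 17/15 = 121.27 → 121.
Rows: 418 × 20/22 = 380.00 → 380.
edging pick-up: 49 × 17/15 = 55.53 → 56.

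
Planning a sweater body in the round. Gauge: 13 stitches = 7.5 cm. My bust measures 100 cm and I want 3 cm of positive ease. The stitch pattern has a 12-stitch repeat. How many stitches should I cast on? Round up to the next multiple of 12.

Finished = 100 + 3 = 103 cm.
13 / 7.5 = 1.733 sts/cm.
103 × 1.733 = 178.53 sts.
Next multiple of 12: 180.

Cast on 180 stitches.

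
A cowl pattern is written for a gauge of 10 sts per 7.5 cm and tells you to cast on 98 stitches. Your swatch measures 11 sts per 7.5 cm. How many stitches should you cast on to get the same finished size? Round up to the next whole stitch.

108 stitches.

Scale factor = 11 / 10 = 1.100.
98 × 11 / 10 = 107.80 sts.
→ 108 sts.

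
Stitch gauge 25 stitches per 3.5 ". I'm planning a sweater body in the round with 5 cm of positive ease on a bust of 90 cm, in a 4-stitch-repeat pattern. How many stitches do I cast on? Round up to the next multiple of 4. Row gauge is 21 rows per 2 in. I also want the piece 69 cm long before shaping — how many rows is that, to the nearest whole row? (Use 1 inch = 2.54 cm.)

Finished = 90 + 5 = 95 cm.
95 cm × 1/2.54 = 37.40 inches.
25/3.5 = 7.143 sts per in; 37.40 × 7.143 = 267.15 sts.
Next multiple of 4 → 268.
69 cm = 27.17 inches; × 10.5 = 285.24 → 285 rows.

Cast on 268 stitches; work 285 rows.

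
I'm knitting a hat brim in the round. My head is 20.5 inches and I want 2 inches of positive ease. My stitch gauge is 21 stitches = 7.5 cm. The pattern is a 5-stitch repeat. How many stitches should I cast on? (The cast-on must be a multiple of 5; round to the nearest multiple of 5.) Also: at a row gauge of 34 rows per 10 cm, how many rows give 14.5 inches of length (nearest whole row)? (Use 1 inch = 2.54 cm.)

Cast on 160 stitches; work 125 rows.

Finished = 20.5 + 2 = 22.5 inches.
22.5 inches × 2.54 = 57.15 cm.
21/7.5 = 2.8 sts per cm; 57.15 × 2.8 = 160.02 sts.
Nearest multiple of 5 → 160.
14.5 inches = 36.83 cm; × 3.4 = 125.22 → 125 rows.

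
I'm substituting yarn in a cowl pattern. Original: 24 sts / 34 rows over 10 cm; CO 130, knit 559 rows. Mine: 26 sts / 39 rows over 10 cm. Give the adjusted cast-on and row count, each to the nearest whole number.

Cast on 141 stitches; work 641 rows.

Stitches: 130 × 26/24 = 140.83 → 141.
Rows: 559 × 39/34 = 641.21 → 641.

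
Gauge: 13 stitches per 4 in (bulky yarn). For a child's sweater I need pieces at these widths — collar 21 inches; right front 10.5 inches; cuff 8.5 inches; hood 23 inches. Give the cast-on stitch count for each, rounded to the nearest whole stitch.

collar 68; right front 34; cuff 28; hood 75.

Rate = 13/4 = 3.25 sts per in.
collar: 21 × 3.25 = 68.25 → 68.
right front: 10.5 × 3.25 = 34.12 → 34.
cuff: 8.5 × 3.25 = 27.62 → 28.
hood: 23 × 3.25 = 74.75 → 75.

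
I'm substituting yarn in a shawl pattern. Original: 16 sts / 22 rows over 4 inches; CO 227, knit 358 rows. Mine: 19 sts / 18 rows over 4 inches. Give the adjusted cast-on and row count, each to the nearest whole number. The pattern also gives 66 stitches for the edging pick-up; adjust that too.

Cast on 270 stitches; work 293 rows; edging pick-up 78 stitches.

Stitches: 227 × 19/16 = 269.56 → 270.
Rows: 358 × 18/22 = 292.91 → 293.
edging pick-up: 66 × 19/16 = 78.38 → 78.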